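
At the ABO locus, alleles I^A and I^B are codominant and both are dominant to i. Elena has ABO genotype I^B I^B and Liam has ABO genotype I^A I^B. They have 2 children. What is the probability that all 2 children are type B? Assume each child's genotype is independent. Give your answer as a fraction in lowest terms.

ABO cross I^B I^B × I^A I^B → 1/2 B, 1/2 AB.
So P(type B) = 1/2 per child.
All 2 independent: (1/2)^2 = 1/4.

1/4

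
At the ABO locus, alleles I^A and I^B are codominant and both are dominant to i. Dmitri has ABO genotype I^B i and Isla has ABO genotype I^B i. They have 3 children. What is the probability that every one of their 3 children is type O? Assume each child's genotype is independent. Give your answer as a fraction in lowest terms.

1/64

ABO cross I^B i × I^B i → 1/4 O, 3/4 B.
So P(type O) = 1/4 per child.
All 3 independent: (1/4)^3 = 1/64.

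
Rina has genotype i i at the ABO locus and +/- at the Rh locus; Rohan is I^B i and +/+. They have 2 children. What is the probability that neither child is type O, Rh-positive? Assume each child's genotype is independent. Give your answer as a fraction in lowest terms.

1/4

ABO cross i i × I^B i → 1/2 O, 1/2 B.
Rh cross +/- × +/+ → 1 Rh+; so P(type O, Rh-positive) = 1/2 × 1 = 1/2 per child.
P(not type O, Rh-positive) = 1/2 for one child; (1/2)^2 = 1/4.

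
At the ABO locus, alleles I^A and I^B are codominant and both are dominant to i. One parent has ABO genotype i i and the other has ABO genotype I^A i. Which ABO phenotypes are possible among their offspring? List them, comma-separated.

Gametes from i i × I^A i give offspring ABO genotypes I^A i, i i, i.e. phenotypes O, A.

O, A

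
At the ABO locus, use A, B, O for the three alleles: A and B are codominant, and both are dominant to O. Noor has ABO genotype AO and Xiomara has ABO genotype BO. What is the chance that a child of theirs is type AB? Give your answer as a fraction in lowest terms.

1/4

ABO cross AO × BO → offspring phenotypes: 1/4 O, 1/4 A, 1/4 B, 1/4 AB.
So P(type AB) = 1/4.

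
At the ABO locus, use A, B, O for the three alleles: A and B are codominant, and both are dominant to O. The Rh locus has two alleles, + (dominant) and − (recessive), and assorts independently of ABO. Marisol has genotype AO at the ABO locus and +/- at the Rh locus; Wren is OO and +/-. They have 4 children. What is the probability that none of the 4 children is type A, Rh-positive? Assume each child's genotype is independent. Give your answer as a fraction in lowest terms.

625/4096

ABO cross AO × OO → 1/2 O, 1/2 A.
Rh cross +/- × +/- → 3/4 Rh+, 1/4 Rh-; so P(type A, Rh-positive) = 1/2 × 3/4 = 3/8 per child.
P(not type A, Rh-positive) = 5/8 for one child; (5/8)^4 = 625/4096.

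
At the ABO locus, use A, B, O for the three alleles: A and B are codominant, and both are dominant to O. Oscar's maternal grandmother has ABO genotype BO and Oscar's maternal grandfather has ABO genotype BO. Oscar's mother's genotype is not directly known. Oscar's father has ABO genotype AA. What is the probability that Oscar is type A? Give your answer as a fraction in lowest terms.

1/2

Oscar's mother's ABO genotype from BO × BO: 1/4 BB, 1/2 BO, 1/4 OO.
Crossing each possibility with the father AA and summing P(type A): 1/4·0 + 1/2·1/2 + 1/4·1 = 1/2.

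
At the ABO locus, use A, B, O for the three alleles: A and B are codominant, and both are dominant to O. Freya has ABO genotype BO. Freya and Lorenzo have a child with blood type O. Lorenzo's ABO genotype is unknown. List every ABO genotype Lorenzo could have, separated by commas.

AO, BO, OO

For each candidate genotype of Lorenzo, check whether crossing it with BO can produce every observed child phenotype.
  AA → possible child types {A, AB} ✗
  AB → possible child types {A, B, AB} ✗
  AO → possible child types {O, A, B, AB} ✓
  BB → possible child types {B} ✗
  BO → possible child types {O, B} ✓
  OO → possible child types {O, B} ✓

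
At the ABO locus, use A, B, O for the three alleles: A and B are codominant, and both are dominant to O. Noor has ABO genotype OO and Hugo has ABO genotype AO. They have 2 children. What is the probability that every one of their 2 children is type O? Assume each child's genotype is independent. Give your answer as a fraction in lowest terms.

1/4

ABO cross OO × AO → 1/2 O, 1/2 A.
So P(type O) = 1/2 per child.
All 2 independent: (1/2)^2 = 1/4.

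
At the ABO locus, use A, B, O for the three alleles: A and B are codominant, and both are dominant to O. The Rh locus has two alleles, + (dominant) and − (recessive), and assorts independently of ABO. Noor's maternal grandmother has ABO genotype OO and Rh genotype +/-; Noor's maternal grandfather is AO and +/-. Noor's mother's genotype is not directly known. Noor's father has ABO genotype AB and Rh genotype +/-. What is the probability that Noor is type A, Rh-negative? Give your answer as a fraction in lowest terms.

Noor's mother's ABO genotype from OO × AO: 1/2 AO, 1/2 OO.
Crossing each possibility with the father AB and summing P(type A): 1/2·1/2 + 1/2·1/2 = 1/2.
Similarly for Rh via the mother's Rh distribution: P(Rh-) = 1/4.
Independent loci: 1/2 × 1/4 = 1/8.

1/8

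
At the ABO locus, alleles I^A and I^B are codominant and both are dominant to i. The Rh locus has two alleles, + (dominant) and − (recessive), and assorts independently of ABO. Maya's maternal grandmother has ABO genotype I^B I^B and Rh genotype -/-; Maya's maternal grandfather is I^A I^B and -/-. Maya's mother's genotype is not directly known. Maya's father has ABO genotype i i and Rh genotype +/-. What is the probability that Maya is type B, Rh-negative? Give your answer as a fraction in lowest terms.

Maya's mother's ABO genotype from I^B I^B × I^A I^B: 1/2 I^A I^B, 1/2 I^B I^B.
Crossing each possibility with the father i i and summing P(type B): 1/2·1/2 + 1/2·1 = 3/4.
Similarly for Rh via the mother's Rh distribution: P(Rh-) = 1/2.
Independent loci: 3/4 × 1/2 = 3/8.

3/8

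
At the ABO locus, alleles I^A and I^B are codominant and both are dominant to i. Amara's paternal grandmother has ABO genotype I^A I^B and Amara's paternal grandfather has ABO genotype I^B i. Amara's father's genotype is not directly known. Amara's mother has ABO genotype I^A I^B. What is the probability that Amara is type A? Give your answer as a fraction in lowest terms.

Amara's father's ABO genotype from I^A I^B × I^B i: 1/4 I^A I^B, 1/4 I^A i, 1/4 I^B I^B, 1/4 I^B i.
Crossing each possibility with the mother I^A I^B and summing P(type A): 1/4·1/4 + 1/4·1/2 + 1/4·0 + 1/4·1/4 = 1/4.

1/4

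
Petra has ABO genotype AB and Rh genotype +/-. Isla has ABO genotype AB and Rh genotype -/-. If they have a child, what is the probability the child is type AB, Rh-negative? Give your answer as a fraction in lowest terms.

1/4

ABO cross AB × AB → offspring phenotypes: 1/4 A, 1/4 B, 1/2 AB.
Rh cross +/- × -/- → 1/2 Rh+, 1/2 Rh-.
Independent loci: P(type AB, Rh-negative) = 1/2 × 1/2 = 1/4.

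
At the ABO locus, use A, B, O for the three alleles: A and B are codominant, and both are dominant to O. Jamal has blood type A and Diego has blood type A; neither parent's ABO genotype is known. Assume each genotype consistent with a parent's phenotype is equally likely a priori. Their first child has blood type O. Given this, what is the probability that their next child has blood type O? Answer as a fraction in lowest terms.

1/4

Possible genotypes: Jamal ∈ {AA, AO}; Diego ∈ {AA, AO}.
Weight each parental genotype pair by prior × P(type-O child):
  AO × AO: posterior weight 1; P(next child type O) = 1/4.
Weighted sum = 1/4.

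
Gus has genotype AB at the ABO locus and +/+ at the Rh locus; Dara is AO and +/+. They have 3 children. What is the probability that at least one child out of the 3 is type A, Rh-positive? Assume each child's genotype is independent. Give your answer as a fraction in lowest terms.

7/8

ABO cross AB × AO → 1/2 A, 1/4 B, 1/4 AB.
Rh cross +/+ × +/+ → 1 Rh+; so P(type A, Rh-positive) = 1/2 × 1 = 1/2 per child.
P(none) = (1/2)^3 = 1/8; P(at least one) = 1 − 1/8 = 7/8.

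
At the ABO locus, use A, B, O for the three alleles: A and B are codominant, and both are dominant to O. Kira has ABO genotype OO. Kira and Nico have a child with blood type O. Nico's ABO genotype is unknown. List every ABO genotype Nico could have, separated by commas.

For each candidate genotype of Nico, check whether crossing it with OO can produce every observed child phenotype.
  AA → possible child types {A} ✗
  AB → possible child types {A, B} ✗
  AO → possible child types {O, A} ✓
  BB → possible child types {B} ✗
  BO → possible child types {O, B} ✓
  OO → possible child types {O} ✓

AO, BO, OO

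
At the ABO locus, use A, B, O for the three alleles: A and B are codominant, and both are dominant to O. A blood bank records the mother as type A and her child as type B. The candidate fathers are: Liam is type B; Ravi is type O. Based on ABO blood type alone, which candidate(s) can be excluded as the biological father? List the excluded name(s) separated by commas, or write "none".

Ravi

A candidate is excluded only if no genotype consistent with his phenotype could produce a type B child with a type A mother.
Ravi (type O): no genotype consistent with that phenotype can produce a type-B child with a type-A mother.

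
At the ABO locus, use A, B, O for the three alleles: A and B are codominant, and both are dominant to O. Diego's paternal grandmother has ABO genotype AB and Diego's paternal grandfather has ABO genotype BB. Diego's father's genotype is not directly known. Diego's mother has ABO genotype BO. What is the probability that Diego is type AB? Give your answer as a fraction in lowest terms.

Diego's father's ABO genotype from AB × BB: 1/2 AB, 1/2 BB.
Crossing each possibility with the mother BO and summing P(type AB): 1/2·1/4 + 1/2·0 = 1/8.

1/8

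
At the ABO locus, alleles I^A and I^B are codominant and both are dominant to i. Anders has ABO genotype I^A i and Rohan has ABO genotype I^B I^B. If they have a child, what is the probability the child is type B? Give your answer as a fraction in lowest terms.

ABO cross I^A i × I^B I^B → offspring phenotypes: 1/2 B, 1/2 AB.
So P(type B) = 1/2.

1/2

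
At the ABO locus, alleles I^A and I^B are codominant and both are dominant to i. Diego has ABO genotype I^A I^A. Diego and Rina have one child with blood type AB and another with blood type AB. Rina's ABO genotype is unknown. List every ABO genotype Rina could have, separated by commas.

I^A I^B, I^B I^B, I^B i

For each candidate genotype of Rina, check whether crossing it with I^A I^A can produce every observed child phenotype.
  I^A I^A → possible child types {A} ✗
  I^A I^B → possible child types {A, AB} ✓
  I^A i → possible child types {A} ✗
  I^B I^B → possible child types {AB} ✓
  I^B i → possible child types {A, AB} ✓
  i i → possible child types {A} ✗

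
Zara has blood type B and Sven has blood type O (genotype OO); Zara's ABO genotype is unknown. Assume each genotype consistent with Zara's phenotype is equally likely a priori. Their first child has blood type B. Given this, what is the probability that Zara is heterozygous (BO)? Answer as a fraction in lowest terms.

1/3

Possible genotypes: Zara ∈ {BB, BO}; Sven ∈ {OO}.
Weight each parental genotype pair by prior × P(type-B child):
  BB × OO: posterior weight 2/3.
  BO × OO: posterior weight 1/3.
Sum the posterior weight over pairs where Zara is BO: 1/3.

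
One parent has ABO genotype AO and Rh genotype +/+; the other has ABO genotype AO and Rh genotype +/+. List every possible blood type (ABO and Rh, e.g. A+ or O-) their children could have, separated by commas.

Gametes from AO × AO give offspring ABO genotypes AA, AO, OO, i.e. phenotypes O, A.
Rh cross +/+ × +/+ → phenotypes Rh+.
Combining independently: O+, A+.

O+, A+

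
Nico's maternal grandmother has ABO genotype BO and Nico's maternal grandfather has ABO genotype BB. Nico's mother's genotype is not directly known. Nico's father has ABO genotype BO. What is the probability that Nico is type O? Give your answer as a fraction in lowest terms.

Nico's mother's ABO genotype from BO × BB: 1/2 BB, 1/2 BO.
Crossing each possibility with the father BO and summing P(type O): 1/2·0 + 1/2·1/4 = 1/8.

1/8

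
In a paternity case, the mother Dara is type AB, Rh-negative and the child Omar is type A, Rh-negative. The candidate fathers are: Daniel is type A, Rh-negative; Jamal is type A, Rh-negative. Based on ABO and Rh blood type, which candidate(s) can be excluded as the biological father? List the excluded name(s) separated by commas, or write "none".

none

A candidate is excluded only if no genotype consistent with his phenotype could produce a type A, Rh-negative child with a type AB, Rh-negative mother.
Every candidate has at least one consistent genotype combination, so none can be excluded.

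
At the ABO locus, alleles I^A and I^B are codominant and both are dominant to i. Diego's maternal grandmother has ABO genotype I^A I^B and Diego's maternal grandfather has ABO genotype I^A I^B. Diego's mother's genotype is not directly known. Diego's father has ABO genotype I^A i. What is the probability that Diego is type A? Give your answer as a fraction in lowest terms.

Diego's mother's ABO genotype from I^A I^B × I^A I^B: 1/4 I^A I^A, 1/2 I^A I^B, 1/4 I^B I^B.
Crossing each possibility with the father I^A i and summing P(type A): 1/4·1 + 1/2·1/2 + 1/4·0 = 1/2.

1/2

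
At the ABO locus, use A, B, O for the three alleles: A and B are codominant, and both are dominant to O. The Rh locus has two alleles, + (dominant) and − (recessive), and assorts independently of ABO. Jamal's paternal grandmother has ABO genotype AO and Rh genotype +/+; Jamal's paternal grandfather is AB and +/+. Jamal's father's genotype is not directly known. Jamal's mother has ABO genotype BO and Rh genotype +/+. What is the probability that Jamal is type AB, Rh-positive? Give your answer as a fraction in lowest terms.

1/4

Jamal's father's ABO genotype from AO × AB: 1/4 AA, 1/4 AB, 1/4 AO, 1/4 BO.
Crossing each possibility with the mother BO and summing P(type AB): 1/4·1/2 + 1/4·1/4 + 1/4·1/4 + 1/4·0 = 1/4.
Similarly for Rh via the father's Rh distribution: P(Rh+) = 1.
Independent loci: 1/4 × 1 = 1/4.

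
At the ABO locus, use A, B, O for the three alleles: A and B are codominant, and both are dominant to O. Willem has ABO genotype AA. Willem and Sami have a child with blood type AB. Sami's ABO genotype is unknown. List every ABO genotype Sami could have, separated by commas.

AB, BB, BO

For each candidate genotype of Sami, check whether crossing it with AA can produce every observed child phenotype.
  AA → possible child types {A} ✗
  AB → possible child types {A, AB} ✓
  AO → possible child types {A} ✗
  BB → possible child types {AB} ✓
  BO → possible child types {A, AB} ✓
  OO → possible child types {A} ✗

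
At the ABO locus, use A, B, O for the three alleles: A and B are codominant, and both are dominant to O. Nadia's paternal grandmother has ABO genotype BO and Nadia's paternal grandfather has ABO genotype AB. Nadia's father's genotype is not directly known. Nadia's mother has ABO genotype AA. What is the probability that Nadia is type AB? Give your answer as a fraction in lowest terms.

Nadia's father's ABO genotype from BO × AB: 1/4 AB, 1/4 AO, 1/4 BB, 1/4 BO.
Crossing each possibility with the mother AA and summing P(type AB): 1/4·1/2 + 1/4·0 + 1/4·1 + 1/4·1/2 = 1/2.

1/2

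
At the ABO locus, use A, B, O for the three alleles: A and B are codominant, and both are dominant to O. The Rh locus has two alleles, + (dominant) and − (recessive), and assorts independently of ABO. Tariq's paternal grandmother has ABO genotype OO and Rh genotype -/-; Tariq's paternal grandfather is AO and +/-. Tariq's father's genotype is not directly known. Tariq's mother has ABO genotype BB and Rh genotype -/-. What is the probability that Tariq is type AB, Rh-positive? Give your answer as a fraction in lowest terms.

1/16

Tariq's father's ABO genotype from OO × AO: 1/2 AO, 1/2 OO.
Crossing each possibility with the mother BB and summing P(type AB): 1/2·1/2 + 1/2·0 = 1/4.
Similarly for Rh via the father's Rh distribution: P(Rh+) = 1/4.
Independent loci: 1/4 × 1/4 = 1/16.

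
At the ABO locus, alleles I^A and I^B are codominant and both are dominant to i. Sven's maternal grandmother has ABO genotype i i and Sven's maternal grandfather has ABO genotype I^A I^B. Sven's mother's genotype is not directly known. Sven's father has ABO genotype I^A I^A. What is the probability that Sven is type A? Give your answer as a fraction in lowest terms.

Sven's mother's ABO genotype from i i × I^A I^B: 1/2 I^A i, 1/2 I^B i.
Crossing each possibility with the father I^A I^A and summing P(type A): 1/2·1 + 1/2·1/2 = 3/4.

3/4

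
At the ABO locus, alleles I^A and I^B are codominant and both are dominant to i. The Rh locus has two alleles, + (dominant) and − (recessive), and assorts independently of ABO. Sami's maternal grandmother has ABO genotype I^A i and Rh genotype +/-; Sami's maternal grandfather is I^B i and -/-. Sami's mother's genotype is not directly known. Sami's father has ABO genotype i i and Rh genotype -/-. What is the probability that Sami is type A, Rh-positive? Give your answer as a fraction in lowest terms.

Sami's mother's ABO genotype from I^A i × I^B i: 1/4 I^A I^B, 1/4 I^A i, 1/4 I^B i, 1/4 i i.
Crossing each possibility with the father i i and summing P(type A): 1/4·1/2 + 1/4·1/2 + 1/4·0 + 1/4·0 = 1/4.
Similarly for Rh via the mother's Rh distribution: P(Rh+) = 1/4.
Independent loci: 1/4 × 1/4 = 1/16.

1/16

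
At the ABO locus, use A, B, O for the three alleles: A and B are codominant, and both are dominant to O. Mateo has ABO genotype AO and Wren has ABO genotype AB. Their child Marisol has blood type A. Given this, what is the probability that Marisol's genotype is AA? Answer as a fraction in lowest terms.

1/2

Cross AO × AB → 1/4 AA, 1/4 AB, 1/4 AO, 1/4 BO.
Type-A genotypes among offspring: AA (1/4), AO (1/4); total 1/2.
P(AA | type A) = (1/4) / (1/2) = 1/2.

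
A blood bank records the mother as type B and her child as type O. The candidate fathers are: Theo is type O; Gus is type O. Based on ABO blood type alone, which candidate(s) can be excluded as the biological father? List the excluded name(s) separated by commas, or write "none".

A candidate is excluded only if no genotype consistent with his phenotype could produce a type O child with a type B mother.
Every candidate has at least one consistent genotype combination, so none can be excluded.

none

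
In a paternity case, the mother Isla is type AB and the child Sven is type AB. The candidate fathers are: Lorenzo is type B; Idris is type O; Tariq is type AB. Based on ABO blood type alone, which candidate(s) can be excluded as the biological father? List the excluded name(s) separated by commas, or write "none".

Idris

A candidate is excluded only if no genotype consistent with his phenotype could produce a type AB child with a type AB mother.
Idris (type O): no genotype consistent with that phenotype can produce a type-AB child with a type-AB mother.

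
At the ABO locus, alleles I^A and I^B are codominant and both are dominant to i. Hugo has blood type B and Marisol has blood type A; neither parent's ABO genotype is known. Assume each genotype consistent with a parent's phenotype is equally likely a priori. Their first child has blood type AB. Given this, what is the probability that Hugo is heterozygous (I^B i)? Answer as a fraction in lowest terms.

Possible genotypes: Hugo ∈ {I^B I^B, I^B i}; Marisol ∈ {I^A I^A, I^A i}.
Weight each parental genotype pair by prior × P(type-AB child):
  I^B I^B × I^A I^A: posterior weight 4/9.
  I^B I^B × I^A i: posterior weight 2/9.
  I^B i × I^A I^A: posterior weight 2/9.
  I^B i × I^A i: posterior weight 1/9.
Sum the posterior weight over pairs where Hugo is I^B i: 1/3.

1/3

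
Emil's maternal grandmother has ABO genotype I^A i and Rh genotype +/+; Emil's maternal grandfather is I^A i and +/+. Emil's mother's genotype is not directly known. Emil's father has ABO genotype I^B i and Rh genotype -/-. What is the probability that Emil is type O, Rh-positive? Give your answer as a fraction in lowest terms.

Emil's mother's ABO genotype from I^A i × I^A i: 1/4 I^A I^A, 1/2 I^A i, 1/4 i i.
Crossing each possibility with the father I^B i and summing P(type O): 1/4·0 + 1/2·1/4 + 1/4·1/2 = 1/4.
Similarly for Rh via the mother's Rh distribution: P(Rh+) = 1.
Independent loci: 1/4 × 1 = 1/4.

1/4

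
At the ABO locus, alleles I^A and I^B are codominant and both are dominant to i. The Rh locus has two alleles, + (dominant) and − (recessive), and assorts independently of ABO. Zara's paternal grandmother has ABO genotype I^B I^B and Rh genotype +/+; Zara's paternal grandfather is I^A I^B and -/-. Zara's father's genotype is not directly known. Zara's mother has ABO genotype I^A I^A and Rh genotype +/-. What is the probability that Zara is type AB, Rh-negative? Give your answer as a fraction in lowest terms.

3/16

Zara's father's ABO genotype from I^B I^B × I^A I^B: 1/2 I^A I^B, 1/2 I^B I^B.
Crossing each possibility with the mother I^A I^A and summing P(type AB): 1/2·1/2 + 1/2·1 = 3/4.
Similarly for Rh via the father's Rh distribution: P(Rh-) = 1/4.
Independent loci: 3/4 × 1/4 = 3/16.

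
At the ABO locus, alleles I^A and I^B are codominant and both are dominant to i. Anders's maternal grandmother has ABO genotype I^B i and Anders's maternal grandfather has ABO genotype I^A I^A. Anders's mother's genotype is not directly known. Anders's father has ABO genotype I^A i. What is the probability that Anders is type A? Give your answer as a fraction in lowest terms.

5/8

Anders's mother's ABO genotype from I^B i × I^A I^A: 1/2 I^A I^B, 1/2 I^A i.
Crossing each possibility with the father I^A i and summing P(type A): 1/2·1/2 + 1/2·3/4 = 5/8.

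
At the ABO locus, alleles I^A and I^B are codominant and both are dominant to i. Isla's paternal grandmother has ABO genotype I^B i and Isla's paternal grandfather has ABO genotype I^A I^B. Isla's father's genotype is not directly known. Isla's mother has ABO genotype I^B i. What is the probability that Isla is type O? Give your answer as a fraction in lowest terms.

1/8

Isla's father's ABO genotype from I^B i × I^A I^B: 1/4 I^A I^B, 1/4 I^A i, 1/4 I^B I^B, 1/4 I^B i.
Crossing each possibility with the mother I^B i and summing P(type O): 1/4·0 + 1/4·1/4 + 1/4·0 + 1/4·1/4 = 1/8.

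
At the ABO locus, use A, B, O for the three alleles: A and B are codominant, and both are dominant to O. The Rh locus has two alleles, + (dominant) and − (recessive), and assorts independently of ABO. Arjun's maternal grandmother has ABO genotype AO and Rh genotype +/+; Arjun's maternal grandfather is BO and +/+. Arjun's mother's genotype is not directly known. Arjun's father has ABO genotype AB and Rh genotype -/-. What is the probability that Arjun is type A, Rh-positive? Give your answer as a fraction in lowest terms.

3/8

Arjun's mother's ABO genotype from AO × BO: 1/4 AB, 1/4 AO, 1/4 BO, 1/4 OO.
Crossing each possibility with the father AB and summing P(type A): 1/4·1/4 + 1/4·1/2 + 1/4·1/4 + 1/4·1/2 = 3/8.
Similarly for Rh via the mother's Rh distribution: P(Rh+) = 1.
Independent loci: 3/8 × 1 = 3/8.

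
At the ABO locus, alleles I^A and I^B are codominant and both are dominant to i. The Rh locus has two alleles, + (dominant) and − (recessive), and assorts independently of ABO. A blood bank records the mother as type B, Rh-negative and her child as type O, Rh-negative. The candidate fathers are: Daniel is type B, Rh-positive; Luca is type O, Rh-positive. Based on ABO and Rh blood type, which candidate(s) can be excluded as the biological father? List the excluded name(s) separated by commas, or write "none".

A candidate is excluded only if no genotype consistent with his phenotype could produce a type O, Rh-negative child with a type B, Rh-negative mother.
Every candidate has at least one consistent genotype combination, so none can be excluded.

none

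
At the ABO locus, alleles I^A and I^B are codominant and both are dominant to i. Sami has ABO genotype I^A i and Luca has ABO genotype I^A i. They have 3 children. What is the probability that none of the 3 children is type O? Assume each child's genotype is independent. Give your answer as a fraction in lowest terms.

27/64

ABO cross I^A i × I^A i → 1/4 O, 3/4 A.
So P(type O) = 1/4 per child.
P(not type O) = 3/4 for one child; (3/4)^3 = 27/64.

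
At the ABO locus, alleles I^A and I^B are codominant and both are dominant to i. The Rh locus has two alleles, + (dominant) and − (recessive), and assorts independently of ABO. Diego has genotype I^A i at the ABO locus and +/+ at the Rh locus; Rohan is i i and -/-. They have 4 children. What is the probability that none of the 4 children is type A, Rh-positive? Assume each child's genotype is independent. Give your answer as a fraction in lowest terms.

1/16

ABO cross I^A i × i i → 1/2 O, 1/2 A.
Rh cross +/+ × -/- → 1 Rh+; so P(type A, Rh-positive) = 1/2 × 1 = 1/2 per child.
P(not type A, Rh-positive) = 1/2 for one child; (1/2)^4 = 1/16.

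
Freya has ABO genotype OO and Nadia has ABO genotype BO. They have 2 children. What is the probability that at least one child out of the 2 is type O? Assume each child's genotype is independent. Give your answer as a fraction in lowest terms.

3/4

ABO cross OO × BO → 1/2 O, 1/2 B.
So P(type O) = 1/2 per child.
P(none) = (1/2)^2 = 1/4; P(at least one) = 1 − 1/4 = 3/4.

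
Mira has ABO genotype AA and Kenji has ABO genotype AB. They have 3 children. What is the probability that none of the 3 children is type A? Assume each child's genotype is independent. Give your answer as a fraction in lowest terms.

1/8

ABO cross AA × AB → 1/2 A, 1/2 AB.
So P(type A) = 1/2 per child.
P(not type A) = 1/2 for one child; (1/2)^3 = 1/8.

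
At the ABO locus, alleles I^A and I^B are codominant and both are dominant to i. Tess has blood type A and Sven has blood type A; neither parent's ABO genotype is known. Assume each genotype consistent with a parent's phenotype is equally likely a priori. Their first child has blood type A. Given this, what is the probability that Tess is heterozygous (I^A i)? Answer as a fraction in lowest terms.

Possible genotypes: Tess ∈ {I^A I^A, I^A i}; Sven ∈ {I^A I^A, I^A i}.
Weight each parental genotype pair by prior × P(type-A child):
  I^A I^A × I^A I^A: posterior weight 4/15.
  I^A I^A × I^A i: posterior weight 4/15.
  I^A i × I^A I^A: posterior weight 4/15.
  I^A i × I^A i: posterior weight 1/5.
Sum the posterior weight over pairs where Tess is I^A i: 7/15.

7/15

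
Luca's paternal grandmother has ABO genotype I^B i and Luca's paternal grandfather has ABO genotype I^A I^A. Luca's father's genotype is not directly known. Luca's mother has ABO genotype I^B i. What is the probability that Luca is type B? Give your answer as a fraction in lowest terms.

Luca's father's ABO genotype from I^B i × I^A I^A: 1/2 I^A I^B, 1/2 I^A i.
Crossing each possibility with the mother I^B i and summing P(type B): 1/2·1/2 + 1/2·1/4 = 3/8.

3/8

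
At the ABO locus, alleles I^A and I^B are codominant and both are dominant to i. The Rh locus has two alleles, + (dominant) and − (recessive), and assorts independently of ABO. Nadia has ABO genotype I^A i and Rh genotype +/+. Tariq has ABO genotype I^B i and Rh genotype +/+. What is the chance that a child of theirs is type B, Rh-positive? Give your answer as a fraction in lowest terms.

ABO cross I^A i × I^B i → offspring phenotypes: 1/4 O, 1/4 A, 1/4 B, 1/4 AB.
Rh cross +/+ × +/+ → 1 Rh+.
Independent loci: P(type B, Rh-positive) = 1/4 × 1 = 1/4.

1/4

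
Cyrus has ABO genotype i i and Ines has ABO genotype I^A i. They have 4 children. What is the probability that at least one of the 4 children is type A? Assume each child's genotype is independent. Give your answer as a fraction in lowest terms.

ABO cross i i × I^A i → 1/2 O, 1/2 A.
So P(type A) = 1/2 per child.
P(none) = (1/2)^4 = 1/16; P(at least one) = 1 − 1/16 = 15/16.

15/16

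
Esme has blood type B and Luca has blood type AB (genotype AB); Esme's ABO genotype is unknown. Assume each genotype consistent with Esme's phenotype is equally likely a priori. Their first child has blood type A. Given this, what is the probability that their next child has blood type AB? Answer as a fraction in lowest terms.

Possible genotypes: Esme ∈ {BB, BO}; Luca ∈ {AB}.
Weight each parental genotype pair by prior × P(type-A child):
  BO × AB: posterior weight 1; P(next child type AB) = 1/4.
Weighted sum = 1/4.

1/4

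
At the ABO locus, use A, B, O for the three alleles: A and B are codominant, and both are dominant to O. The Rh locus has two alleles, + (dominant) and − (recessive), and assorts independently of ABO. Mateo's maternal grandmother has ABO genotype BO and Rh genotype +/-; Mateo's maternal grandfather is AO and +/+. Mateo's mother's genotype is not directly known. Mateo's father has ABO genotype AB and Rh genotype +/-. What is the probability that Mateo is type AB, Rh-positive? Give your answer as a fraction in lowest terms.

7/32

Mateo's mother's ABO genotype from BO × AO: 1/4 AB, 1/4 AO, 1/4 BO, 1/4 OO.
Crossing each possibility with the father AB and summing P(type AB): 1/4·1/2 + 1/4·1/4 + 1/4·1/4 + 1/4·0 = 1/4.
Similarly for Rh via the mother's Rh distribution: P(Rh+) = 7/8.
Independent loci: 1/4 × 7/8 = 7/32.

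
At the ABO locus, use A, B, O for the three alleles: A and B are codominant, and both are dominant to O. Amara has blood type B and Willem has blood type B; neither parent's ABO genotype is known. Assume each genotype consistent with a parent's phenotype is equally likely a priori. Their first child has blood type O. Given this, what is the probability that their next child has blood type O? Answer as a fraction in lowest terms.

Possible genotypes: Amara ∈ {BB, BO}; Willem ∈ {BB, BO}.
Weight each parental genotype pair by prior × P(type-O child):
  BO × BO: posterior weight 1; P(next child type O) = 1/4.
Weighted sum = 1/4.

1/4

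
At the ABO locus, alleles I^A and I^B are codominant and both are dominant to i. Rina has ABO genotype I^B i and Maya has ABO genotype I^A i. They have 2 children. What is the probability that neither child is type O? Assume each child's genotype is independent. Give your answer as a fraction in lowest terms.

9/16

ABO cross I^B i × I^A i → 1/4 O, 1/4 A, 1/4 B, 1/4 AB.
So P(type O) = 1/4 per child.
P(not type O) = 3/4 for one child; (3/4)^2 = 9/16.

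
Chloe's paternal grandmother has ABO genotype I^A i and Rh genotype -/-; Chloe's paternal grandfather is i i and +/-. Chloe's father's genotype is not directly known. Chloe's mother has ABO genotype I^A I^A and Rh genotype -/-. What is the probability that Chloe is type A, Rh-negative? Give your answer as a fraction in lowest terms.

3/4

Chloe's father's ABO genotype from I^A i × i i: 1/2 I^A i, 1/2 i i.
Crossing each possibility with the mother I^A I^A and summing P(type A): 1/2·1 + 1/2·1 = 1.
Similarly for Rh via the father's Rh distribution: P(Rh-) = 3/4.
Independent loci: 1 × 3/4 = 3/4.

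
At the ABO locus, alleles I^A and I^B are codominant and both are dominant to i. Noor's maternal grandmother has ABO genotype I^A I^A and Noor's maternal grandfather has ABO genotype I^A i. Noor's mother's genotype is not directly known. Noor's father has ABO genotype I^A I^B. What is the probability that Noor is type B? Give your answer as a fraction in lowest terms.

1/8

Noor's mother's ABO genotype from I^A I^A × I^A i: 1/2 I^A I^A, 1/2 I^A i.
Crossing each possibility with the father I^A I^B and summing P(type B): 1/2·0 + 1/2·1/4 = 1/8.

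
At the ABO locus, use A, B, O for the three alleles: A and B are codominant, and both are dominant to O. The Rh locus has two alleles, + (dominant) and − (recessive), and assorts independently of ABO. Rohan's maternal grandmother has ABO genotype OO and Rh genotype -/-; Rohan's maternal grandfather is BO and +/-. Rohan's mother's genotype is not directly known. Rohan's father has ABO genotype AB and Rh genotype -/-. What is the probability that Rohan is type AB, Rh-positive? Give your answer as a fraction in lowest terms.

1/32

Rohan's mother's ABO genotype from OO × BO: 1/2 BO, 1/2 OO.
Crossing each possibility with the father AB and summing P(type AB): 1/2·1/4 + 1/2·0 = 1/8.
Similarly for Rh via the mother's Rh distribution: P(Rh+) = 1/4.
Independent loci: 1/8 × 1/4 = 1/32.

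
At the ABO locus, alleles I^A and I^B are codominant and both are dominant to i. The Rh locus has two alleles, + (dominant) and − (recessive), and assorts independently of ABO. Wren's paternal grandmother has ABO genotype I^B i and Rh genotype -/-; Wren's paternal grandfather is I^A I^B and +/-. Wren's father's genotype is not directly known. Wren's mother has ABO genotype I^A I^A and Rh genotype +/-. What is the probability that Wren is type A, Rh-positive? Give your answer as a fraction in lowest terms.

Wren's father's ABO genotype from I^B i × I^A I^B: 1/4 I^A I^B, 1/4 I^A i, 1/4 I^B I^B, 1/4 I^B i.
Crossing each possibility with the mother I^A I^A and summing P(type A): 1/4·1/2 + 1/4·1 + 1/4·0 + 1/4·1/2 = 1/2.
Similarly for Rh via the father's Rh distribution: P(Rh+) = 5/8.
Independent loci: 1/2 × 5/8 = 5/16.

5/16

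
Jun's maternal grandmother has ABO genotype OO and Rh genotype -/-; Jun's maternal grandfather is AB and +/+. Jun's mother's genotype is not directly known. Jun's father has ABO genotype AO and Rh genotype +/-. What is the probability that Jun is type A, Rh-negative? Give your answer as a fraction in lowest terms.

Jun's mother's ABO genotype from OO × AB: 1/2 AO, 1/2 BO.
Crossing each possibility with the father AO and summing P(type A): 1/2·3/4 + 1/2·1/4 = 1/2.
Similarly for Rh via the mother's Rh distribution: P(Rh-) = 1/4.
Independent loci: 1/2 × 1/4 = 1/8.

1/8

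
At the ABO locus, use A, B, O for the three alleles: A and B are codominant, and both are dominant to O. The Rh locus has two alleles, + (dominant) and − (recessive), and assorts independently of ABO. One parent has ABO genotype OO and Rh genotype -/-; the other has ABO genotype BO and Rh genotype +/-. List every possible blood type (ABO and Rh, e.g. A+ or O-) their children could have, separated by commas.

O+, O-, B+, B-

Gametes from OO × BO give offspring ABO genotypes BO, OO, i.e. phenotypes O, B.
Rh cross -/- × +/- → phenotypes Rh+, Rh-.
Combining independently: O+, O-, B+, B-.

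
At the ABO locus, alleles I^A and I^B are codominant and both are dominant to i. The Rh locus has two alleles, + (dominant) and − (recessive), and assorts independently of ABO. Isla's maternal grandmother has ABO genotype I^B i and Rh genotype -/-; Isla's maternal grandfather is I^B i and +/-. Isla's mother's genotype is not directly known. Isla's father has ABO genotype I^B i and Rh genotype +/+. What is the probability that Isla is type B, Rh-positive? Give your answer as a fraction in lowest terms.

3/4

Isla's mother's ABO genotype from I^B i × I^B i: 1/4 I^B I^B, 1/2 I^B i, 1/4 i i.
Crossing each possibility with the father I^B i and summing P(type B): 1/4·1 + 1/2·3/4 + 1/4·1/2 = 3/4.
Similarly for Rh via the mother's Rh distribution: P(Rh+) = 1.
Independent loci: 3/4 × 1 = 3/4.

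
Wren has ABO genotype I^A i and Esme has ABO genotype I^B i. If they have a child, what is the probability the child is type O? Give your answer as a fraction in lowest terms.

ABO cross I^A i × I^B i → offspring phenotypes: 1/4 O, 1/4 A, 1/4 B, 1/4 AB.
So P(type O) = 1/4.

1/4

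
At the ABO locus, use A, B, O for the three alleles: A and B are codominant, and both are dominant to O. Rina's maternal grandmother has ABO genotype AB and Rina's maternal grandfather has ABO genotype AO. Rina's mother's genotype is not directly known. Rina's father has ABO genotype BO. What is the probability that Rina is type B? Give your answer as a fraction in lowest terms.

Rina's mother's ABO genotype from AB × AO: 1/4 AA, 1/4 AB, 1/4 AO, 1/4 BO.
Crossing each possibility with the father BO and summing P(type B): 1/4·0 + 1/4·1/2 + 1/4·1/4 + 1/4·3/4 = 3/8.

3/8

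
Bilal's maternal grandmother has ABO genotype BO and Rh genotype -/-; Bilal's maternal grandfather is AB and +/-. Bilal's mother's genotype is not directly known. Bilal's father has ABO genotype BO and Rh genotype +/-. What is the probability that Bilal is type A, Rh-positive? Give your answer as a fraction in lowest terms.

Bilal's mother's ABO genotype from BO × AB: 1/4 AB, 1/4 AO, 1/4 BB, 1/4 BO.
Crossing each possibility with the father BO and summing P(type A): 1/4·1/4 + 1/4·1/4 + 1/4·0 + 1/4·0 = 1/8.
Similarly for Rh via the mother's Rh distribution: P(Rh+) = 5/8.
Independent loci: 1/8 × 5/8 = 5/64.

5/64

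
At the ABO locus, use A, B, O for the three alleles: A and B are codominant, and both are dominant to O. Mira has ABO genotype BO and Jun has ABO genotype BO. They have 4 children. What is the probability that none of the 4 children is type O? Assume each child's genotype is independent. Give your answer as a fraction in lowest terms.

81/256

ABO cross BO × BO → 1/4 O, 3/4 B.
So P(type O) = 1/4 per child.
P(not type O) = 3/4 for one child; (3/4)^4 = 81/256.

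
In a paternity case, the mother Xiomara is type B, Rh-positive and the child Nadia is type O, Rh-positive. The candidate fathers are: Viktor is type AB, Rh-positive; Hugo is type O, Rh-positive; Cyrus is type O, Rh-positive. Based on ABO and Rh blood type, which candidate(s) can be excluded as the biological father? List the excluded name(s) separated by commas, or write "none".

Viktor

A candidate is excluded only if no genotype consistent with his phenotype could produce a type O, Rh-positive child with a type B, Rh-positive mother.
Viktor (type AB, Rh+): no genotype consistent with that phenotype can produce a type-O Rh+ child with a type-B mother.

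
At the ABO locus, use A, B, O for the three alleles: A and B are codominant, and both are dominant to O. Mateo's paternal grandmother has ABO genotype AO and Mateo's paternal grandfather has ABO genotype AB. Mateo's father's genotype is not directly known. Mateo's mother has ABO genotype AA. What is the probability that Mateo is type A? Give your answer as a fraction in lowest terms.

Mateo's father's ABO genotype from AO × AB: 1/4 AA, 1/4 AB, 1/4 AO, 1/4 BO.
Crossing each possibility with the mother AA and summing P(type A): 1/4·1 + 1/4·1/2 + 1/4·1 + 1/4·1/2 = 3/4.

3/4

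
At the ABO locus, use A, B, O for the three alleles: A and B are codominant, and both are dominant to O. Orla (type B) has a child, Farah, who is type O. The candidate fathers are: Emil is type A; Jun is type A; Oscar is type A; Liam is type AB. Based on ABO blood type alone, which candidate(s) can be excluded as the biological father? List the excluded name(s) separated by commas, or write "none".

A candidate is excluded only if no genotype consistent with his phenotype could produce a type O child with a type B mother.
Liam (type AB): no genotype consistent with that phenotype can produce a type-O child with a type-B mother.

Liam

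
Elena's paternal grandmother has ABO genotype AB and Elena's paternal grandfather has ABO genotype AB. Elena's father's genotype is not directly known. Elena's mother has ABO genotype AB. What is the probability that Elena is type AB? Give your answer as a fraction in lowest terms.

1/2

Elena's father's ABO genotype from AB × AB: 1/4 AA, 1/2 AB, 1/4 BB.
Crossing each possibility with the mother AB and summing P(type AB): 1/4·1/2 + 1/2·1/2 + 1/4·1/2 = 1/2.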